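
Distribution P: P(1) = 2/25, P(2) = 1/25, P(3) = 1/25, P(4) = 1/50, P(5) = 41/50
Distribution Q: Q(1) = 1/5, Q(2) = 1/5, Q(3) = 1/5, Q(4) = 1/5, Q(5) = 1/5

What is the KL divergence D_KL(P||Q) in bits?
1.3113 bits

D_KL(P||Q) = Σ P(x) log₂(P(x)/Q(x))

Computing term by term:
  P(1)·log₂(P(1)/Q(1)) = (2/25)·log₂((2/25)/(1/5)) = -0.10575
  P(2)·log₂(P(2)/Q(2)) = (1/25)·log₂((1/25)/(1/5)) = -0.09288
  P(3)·log₂(P(3)/Q(3)) = (1/25)·log₂((1/25)/(1/5)) = -0.09288
  P(4)·log₂(P(4)/Q(4)) = (1/50)·log₂((1/50)/(1/5)) = -0.06644
  P(5)·log₂(P(5)/Q(5)) = (41/50)·log₂((41/50)/(1/5)) = 1.66921

D_KL(P||Q) = -0.10575 - 0.09288 - 0.09288 - 0.06644 + 1.66921 = 1.31126 ≈ 1.3113 bits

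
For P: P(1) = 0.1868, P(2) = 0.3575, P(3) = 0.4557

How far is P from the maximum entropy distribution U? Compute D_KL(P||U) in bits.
0.0856 bits

U(i) = 1/3 for all i

D_KL(P||U) = Σ P(x) log₂(P(x) / (1/3))
           = Σ P(x) log₂(P(x)) + log₂(3)
           = log₂(3) - H(P)

H(P) = -Σ P(x) log₂(P(x)):
  -P(1)·log₂(P(1)) = -(0.1868)·log₂(0.1868) = 0.45214
  -P(2)·log₂(P(2)) = -(0.3575)·log₂(0.3575) = 0.53052
  -P(3)·log₂(P(3)) = -(0.4557)·log₂(0.4557) = 0.51669
H(P) = 0.45214 + 0.53052 + 0.51669 = 1.49935 bits

log₂(3) = 1.58496 bits

D_KL(P||U) = 1.58496 - 1.49935 = 0.08561 ≈ 0.0856 bits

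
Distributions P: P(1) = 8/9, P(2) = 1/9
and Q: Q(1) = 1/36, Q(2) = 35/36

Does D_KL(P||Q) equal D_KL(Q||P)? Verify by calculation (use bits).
D_KL(P||Q) = 4.0967 bits, D_KL(Q||P) = 2.9035 bits. No — D_KL(P||Q) ≠ D_KL(Q||P) for this pair.

D_KL(P||Q) = Σ P(x) log₂(P(x)/Q(x))

Computing term by term:
  P(1)·log₂(P(1)/Q(1)) = (8/9)·log₂((8/9)/(1/36)) = 4.44444
  P(2)·log₂(P(2)/Q(2)) = (1/9)·log₂((1/9)/(35/36)) = -0.34770

D_KL(P||Q) = 4.44444 - 0.34770 = 4.09674 ≈ 4.0967 bits

D_KL(Q||P) = Σ Q(x) log₂(Q(x)/P(x))

Computing term by term:
  Q(1)·log₂(Q(1)/P(1)) = (1/36)·log₂((1/36)/(8/9)) = -0.13889
  Q(2)·log₂(Q(2)/P(2)) = (35/36)·log₂((35/36)/(1/9)) = 3.04236

D_KL(Q||P) = -0.13889 + 3.04236 = 2.90347 ≈ 2.9035 bits

These are NOT equal (difference: 1.1932 bits). KL divergence is asymmetric: D_KL(P||Q) ≠ D_KL(Q||P) in general.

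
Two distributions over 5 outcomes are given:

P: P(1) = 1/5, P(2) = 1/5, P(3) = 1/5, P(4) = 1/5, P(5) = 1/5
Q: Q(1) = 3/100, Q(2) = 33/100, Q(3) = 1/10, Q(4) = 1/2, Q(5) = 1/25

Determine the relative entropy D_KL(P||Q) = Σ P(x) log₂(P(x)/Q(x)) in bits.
0.8029 bits

D_KL(P||Q) = Σ P(x) log₂(P(x)/Q(x))

Computing term by term:
  P(1)·log₂(P(1)/Q(1)) = (1/5)·log₂((1/5)/(3/100)) = 0.54739
  P(2)·log₂(P(2)/Q(2)) = (1/5)·log₂((1/5)/(33/100)) = -0.14449
  P(3)·log₂(P(3)/Q(3)) = (1/5)·log₂((1/5)/(1/10)) = 0.20000
  P(4)·log₂(P(4)/Q(4)) = (1/5)·log₂((1/5)/(1/2)) = -0.26439
  P(5)·log₂(P(5)/Q(5)) = (1/5)·log₂((1/5)/(1/25)) = 0.46439

D_KL(P||Q) = 0.54739 - 0.14449 + 0.20000 - 0.26439 + 0.46439 = 0.80290 ≈ 0.8029 bits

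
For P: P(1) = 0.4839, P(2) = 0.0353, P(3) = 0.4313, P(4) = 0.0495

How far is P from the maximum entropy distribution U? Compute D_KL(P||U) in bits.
0.5850 bits

U(i) = 1/4 for all i

D_KL(P||U) = Σ P(x) log₂(P(x) / (1/4))
           = Σ P(x) log₂(P(x)) + log₂(4)
           = log₂(4) - H(P)

H(P) = -Σ P(x) log₂(P(x)):
  -P(1)·log₂(P(1)) = -(0.4839)·log₂(0.4839) = 0.50675
  -P(2)·log₂(P(2)) = -(0.0353)·log₂(0.0353) = 0.17029
  -P(3)·log₂(P(3)) = -(0.4313)·log₂(0.4313) = 0.52327
  -P(4)·log₂(P(4)) = -(0.0495)·log₂(0.0495) = 0.21465
H(P) = 0.50675 + 0.17029 + 0.52327 + 0.21465 = 1.41496 bits

log₂(4) = 2.00000 bits

D_KL(P||U) = 2.00000 - 1.41496 = 0.58504 ≈ 0.5850 bits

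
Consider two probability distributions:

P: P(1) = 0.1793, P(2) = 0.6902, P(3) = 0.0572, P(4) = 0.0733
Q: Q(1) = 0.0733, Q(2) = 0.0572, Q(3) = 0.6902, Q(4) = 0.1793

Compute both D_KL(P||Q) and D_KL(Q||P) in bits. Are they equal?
D_KL(P||Q) = 2.4111 bits, D_KL(Q||P) = 2.4111 bits. Yes, in this case they are equal (although KL divergence is not symmetric in general).

D_KL(P||Q) = Σ P(x) log₂(P(x)/Q(x))

Computing term by term:
  P(1)·log₂(P(1)/Q(1)) = 0.1793·log₂(0.1793/0.0733) = 0.23138
  P(2)·log₂(P(2)/Q(2)) = 0.6902·log₂(0.6902/0.0572) = 2.47984
  P(3)·log₂(P(3)/Q(3)) = 0.0572·log₂(0.0572/0.6902) = -0.20552
  P(4)·log₂(P(4)/Q(4)) = 0.0733·log₂(0.0733/0.1793) = -0.09459

D_KL(P||Q) = 0.23138 + 2.47984 - 0.20552 - 0.09459 = 2.41111 ≈ 2.4111 bits

D_KL(Q||P) = Σ Q(x) log₂(Q(x)/P(x))

Computing term by term:
  Q(1)·log₂(Q(1)/P(1)) = 0.0733·log₂(0.0733/0.1793) = -0.09459
  Q(2)·log₂(Q(2)/P(2)) = 0.0572·log₂(0.0572/0.6902) = -0.20552
  Q(3)·log₂(Q(3)/P(3)) = 0.6902·log₂(0.6902/0.0572) = 2.47984
  Q(4)·log₂(Q(4)/P(4)) = 0.1793·log₂(0.1793/0.0733) = 0.23138

D_KL(Q||P) = -0.09459 - 0.20552 + 2.47984 + 0.23138 = 2.41111 ≈ 2.4111 bits

These ARE equal here. Q is P with outcomes relabeled (Q(1) = P(4), Q(2) = P(3), Q(3) = P(2), Q(4) = P(1)) by a relabeling that is its own inverse, so the two sums contain exactly the same terms in a different order. This is a special case — KL divergence is not symmetric in general: D_KL(P||Q) ≠ D_KL(Q||P) for most P, Q.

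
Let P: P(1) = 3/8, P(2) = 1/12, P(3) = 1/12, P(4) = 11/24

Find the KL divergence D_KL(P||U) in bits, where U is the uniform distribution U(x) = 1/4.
0.3560 bits

U(i) = 1/4 for all i

D_KL(P||U) = Σ P(x) log₂(P(x) / (1/4))
           = Σ P(x) log₂(P(x)) + log₂(4)
           = log₂(4) - H(P)

H(P) = -Σ P(x) log₂(P(x)):
  -P(1)·log₂(P(1)) = -(3/8)·log₂(3/8) = 0.53064
  -P(2)·log₂(P(2)) = -(1/12)·log₂(1/12) = 0.29875
  -P(3)·log₂(P(3)) = -(1/12)·log₂(1/12) = 0.29875
  -P(4)·log₂(P(4)) = -(11/24)·log₂(11/24) = 0.51587
H(P) = 0.53064 + 0.29875 + 0.29875 + 0.51587 = 1.64401 bits

log₂(4) = 2.00000 bits

D_KL(P||U) = 2.00000 - 1.64401 = 0.35599 ≈ 0.3560 bits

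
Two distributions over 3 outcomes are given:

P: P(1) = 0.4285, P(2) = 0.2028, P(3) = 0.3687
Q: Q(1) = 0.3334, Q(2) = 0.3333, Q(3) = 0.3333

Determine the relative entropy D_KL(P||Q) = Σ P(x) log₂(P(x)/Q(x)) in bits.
0.0635 bits

D_KL(P||Q) = Σ P(x) log₂(P(x)/Q(x))

Computing term by term:
  P(1)·log₂(P(1)/Q(1)) = 0.4285·log₂(0.4285/0.3334) = 0.15513
  P(2)·log₂(P(2)/Q(2)) = 0.2028·log₂(0.2028/0.3333) = -0.14536
  P(3)·log₂(P(3)/Q(3)) = 0.3687·log₂(0.3687/0.3333) = 0.05369

D_KL(P||Q) = 0.15513 - 0.14536 + 0.05369 = 0.06346 ≈ 0.0635 bits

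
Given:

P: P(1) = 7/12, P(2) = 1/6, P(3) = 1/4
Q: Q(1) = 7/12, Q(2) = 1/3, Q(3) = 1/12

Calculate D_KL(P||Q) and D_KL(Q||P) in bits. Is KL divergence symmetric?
D_KL(P||Q) = 0.2296 bits, D_KL(Q||P) = 0.2013 bits. No, KL divergence is not symmetric.

D_KL(P||Q) = Σ P(x) log₂(P(x)/Q(x))

Computing term by term:
  P(1)·log₂(P(1)/Q(1)) = (7/12)·log₂((7/12)/(7/12)) = 0.00000
  P(2)·log₂(P(2)/Q(2)) = (1/6)·log₂((1/6)/(1/3)) = -0.16667
  P(3)·log₂(P(3)/Q(3)) = (1/4)·log₂((1/4)/(1/12)) = 0.39624

D_KL(P||Q) = 0.00000 - 0.16667 + 0.39624 = 0.22957 ≈ 0.2296 bits

D_KL(Q||P) = Σ Q(x) log₂(Q(x)/P(x))

Computing term by term:
  Q(1)·log₂(Q(1)/P(1)) = (7/12)·log₂((7/12)/(7/12)) = 0.00000
  Q(2)·log₂(Q(2)/P(2)) = (1/3)·log₂((1/3)/(1/6)) = 0.33333
  Q(3)·log₂(Q(3)/P(3)) = (1/12)·log₂((1/12)/(1/4)) = -0.13208

D_KL(Q||P) = 0.00000 + 0.33333 - 0.13208 = 0.20125 ≈ 0.2013 bits

These are NOT equal (difference: 0.0283 bits). KL divergence is asymmetric: D_KL(P||Q) ≠ D_KL(Q||P) in general.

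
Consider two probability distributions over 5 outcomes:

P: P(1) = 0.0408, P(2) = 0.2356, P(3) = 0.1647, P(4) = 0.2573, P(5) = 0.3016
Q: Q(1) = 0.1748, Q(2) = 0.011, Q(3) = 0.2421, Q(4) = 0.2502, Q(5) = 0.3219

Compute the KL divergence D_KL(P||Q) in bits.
0.8464 bits

D_KL(P||Q) = Σ P(x) log₂(P(x)/Q(x))

Computing term by term:
  P(1)·log₂(P(1)/Q(1)) = 0.0408·log₂(0.0408/0.1748) = -0.08564
  P(2)·log₂(P(2)/Q(2)) = 0.2356·log₂(0.2356/0.011) = 1.04153
  P(3)·log₂(P(3)/Q(3)) = 0.1647·log₂(0.1647/0.2421) = -0.09153
  P(4)·log₂(P(4)/Q(4)) = 0.2573·log₂(0.2573/0.2502) = 0.01039
  P(5)·log₂(P(5)/Q(5)) = 0.3016·log₂(0.3016/0.3219) = -0.02834

D_KL(P||Q) = -0.08564 + 1.04153 - 0.09153 + 0.01039 - 0.02834 = 0.84641 ≈ 0.8464 bits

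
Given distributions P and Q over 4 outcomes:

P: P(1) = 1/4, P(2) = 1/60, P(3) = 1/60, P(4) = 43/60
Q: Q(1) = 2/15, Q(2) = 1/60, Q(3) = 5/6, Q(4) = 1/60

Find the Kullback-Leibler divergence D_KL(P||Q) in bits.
4.0215 bits

D_KL(P||Q) = Σ P(x) log₂(P(x)/Q(x))

Computing term by term:
  P(1)·log₂(P(1)/Q(1)) = (1/4)·log₂((1/4)/(2/15)) = 0.22672
  P(2)·log₂(P(2)/Q(2)) = (1/60)·log₂((1/60)/(1/60)) = 0.00000
  P(3)·log₂(P(3)/Q(3)) = (1/60)·log₂((1/60)/(5/6)) = -0.09406
  P(4)·log₂(P(4)/Q(4)) = (43/60)·log₂((43/60)/(1/60)) = 3.88882

D_KL(P||Q) = 0.22672 + 0.00000 - 0.09406 + 3.88882 = 4.02148 ≈ 4.0215 bits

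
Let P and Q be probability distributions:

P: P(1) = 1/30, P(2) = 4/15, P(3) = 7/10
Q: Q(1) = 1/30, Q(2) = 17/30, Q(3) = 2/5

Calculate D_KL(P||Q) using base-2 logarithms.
0.2752 bits

D_KL(P||Q) = Σ P(x) log₂(P(x)/Q(x))

Computing term by term:
  P(1)·log₂(P(1)/Q(1)) = (1/30)·log₂((1/30)/(1/30)) = 0.00000
  P(2)·log₂(P(2)/Q(2)) = (4/15)·log₂((4/15)/(17/30)) = -0.28999
  P(3)·log₂(P(3)/Q(3)) = (7/10)·log₂((7/10)/(2/5)) = 0.56515

D_KL(P||Q) = 0.00000 - 0.28999 + 0.56515 = 0.27516 ≈ 0.2752 bits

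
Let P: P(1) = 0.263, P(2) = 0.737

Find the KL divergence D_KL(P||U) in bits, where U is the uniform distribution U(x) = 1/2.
0.1688 bits

U(i) = 1/2 for all i

D_KL(P||U) = Σ P(x) log₂(P(x) / (1/2))
           = Σ P(x) log₂(P(x)) + log₂(2)
           = log₂(2) - H(P)

H(P) = -Σ P(x) log₂(P(x)):
  -P(1)·log₂(P(1)) = -(0.263)·log₂(0.263) = 0.50677
  -P(2)·log₂(P(2)) = -(0.737)·log₂(0.737) = 0.32447
H(P) = 0.50677 + 0.32447 = 0.83124 bits

log₂(2) = 1.00000 bits

D_KL(P||U) = 1.00000 - 0.83124 = 0.16876 ≈ 0.1688 bits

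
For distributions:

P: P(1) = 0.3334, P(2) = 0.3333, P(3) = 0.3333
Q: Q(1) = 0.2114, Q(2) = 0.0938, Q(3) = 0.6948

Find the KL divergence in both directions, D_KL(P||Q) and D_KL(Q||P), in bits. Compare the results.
D_KL(P||Q) = 0.4756 bits, D_KL(Q||P) = 0.4258 bits. D_KL(P||Q) is larger than D_KL(Q||P) by 0.0498 bits; the two directions differ.

D_KL(P||Q) = Σ P(x) log₂(P(x)/Q(x))

Computing term by term:
  P(1)·log₂(P(1)/Q(1)) = 0.3334·log₂(0.3334/0.2114) = 0.21914
  P(2)·log₂(P(2)/Q(2)) = 0.3333·log₂(0.3333/0.0938) = 0.60966
  P(3)·log₂(P(3)/Q(3)) = 0.3333·log₂(0.3333/0.6948) = -0.35322

D_KL(P||Q) = 0.21914 + 0.60966 - 0.35322 = 0.47558 ≈ 0.4756 bits

D_KL(Q||P) = Σ Q(x) log₂(Q(x)/P(x))

Computing term by term:
  Q(1)·log₂(Q(1)/P(1)) = 0.2114·log₂(0.2114/0.3334) = -0.13895
  Q(2)·log₂(Q(2)/P(2)) = 0.0938·log₂(0.0938/0.3333) = -0.17158
  Q(3)·log₂(Q(3)/P(3)) = 0.6948·log₂(0.6948/0.3333) = 0.73633

D_KL(Q||P) = -0.13895 - 0.17158 + 0.73633 = 0.42580 ≈ 0.4258 bits

These are NOT equal (difference: 0.0498 bits). KL divergence is asymmetric: D_KL(P||Q) ≠ D_KL(Q||P) in general.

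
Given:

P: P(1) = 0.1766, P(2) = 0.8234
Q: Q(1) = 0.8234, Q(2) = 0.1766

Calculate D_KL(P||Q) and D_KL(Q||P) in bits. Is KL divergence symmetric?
D_KL(P||Q) = 1.4366 bits, D_KL(Q||P) = 1.4366 bits. The two values coincide for this particular pair, but no — KL divergence is not symmetric in general.

D_KL(P||Q) = Σ P(x) log₂(P(x)/Q(x))

Computing term by term:
  P(1)·log₂(P(1)/Q(1)) = 0.1766·log₂(0.1766/0.8234) = -0.39225
  P(2)·log₂(P(2)/Q(2)) = 0.8234·log₂(0.8234/0.1766) = 1.82886

D_KL(P||Q) = -0.39225 + 1.82886 = 1.43661 ≈ 1.4366 bits

D_KL(Q||P) = Σ Q(x) log₂(Q(x)/P(x))

Computing term by term:
  Q(1)·log₂(Q(1)/P(1)) = 0.8234·log₂(0.8234/0.1766) = 1.82886
  Q(2)·log₂(Q(2)/P(2)) = 0.1766·log₂(0.1766/0.8234) = -0.39225

D_KL(Q||P) = 1.82886 - 0.39225 = 1.43661 ≈ 1.4366 bits

These ARE equal here. Q is P with outcomes relabeled (Q(1) = P(2), Q(2) = P(1)) by a relabeling that is its own inverse, so the two sums contain exactly the same terms in a different order. This is a special case — KL divergence is not symmetric in general: D_KL(P||Q) ≠ D_KL(Q||P) for most P, Q.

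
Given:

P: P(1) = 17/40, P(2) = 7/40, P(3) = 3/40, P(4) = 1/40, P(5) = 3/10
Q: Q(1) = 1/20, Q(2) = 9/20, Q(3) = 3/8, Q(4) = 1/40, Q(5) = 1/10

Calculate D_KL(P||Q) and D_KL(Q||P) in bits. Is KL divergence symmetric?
D_KL(P||Q) = 1.3751 bits, D_KL(Q||P) = 1.1710 bits. No, KL divergence is not symmetric.

D_KL(P||Q) = Σ P(x) log₂(P(x)/Q(x))

Computing term by term:
  P(1)·log₂(P(1)/Q(1)) = (17/40)·log₂((17/40)/(1/20)) = 1.31217
  P(2)·log₂(P(2)/Q(2)) = (7/40)·log₂((7/40)/(9/20)) = -0.23845
  P(3)·log₂(P(3)/Q(3)) = (3/40)·log₂((3/40)/(3/8)) = -0.17414
  P(4)·log₂(P(4)/Q(4)) = (1/40)·log₂((1/40)/(1/40)) = 0.00000
  P(5)·log₂(P(5)/Q(5)) = (3/10)·log₂((3/10)/(1/10)) = 0.47549

D_KL(P||Q) = 1.31217 - 0.23845 - 0.17414 + 0.00000 + 0.47549 = 1.37507 ≈ 1.3751 bits

D_KL(Q||P) = Σ Q(x) log₂(Q(x)/P(x))

Computing term by term:
  Q(1)·log₂(Q(1)/P(1)) = (1/20)·log₂((1/20)/(17/40)) = -0.15437
  Q(2)·log₂(Q(2)/P(2)) = (9/20)·log₂((9/20)/(7/40)) = 0.61316
  Q(3)·log₂(Q(3)/P(3)) = (3/8)·log₂((3/8)/(3/40)) = 0.87072
  Q(4)·log₂(Q(4)/P(4)) = (1/40)·log₂((1/40)/(1/40)) = 0.00000
  Q(5)·log₂(Q(5)/P(5)) = (1/10)·log₂((1/10)/(3/10)) = -0.15850

D_KL(Q||P) = -0.15437 + 0.61316 + 0.87072 + 0.00000 - 0.15850 = 1.17101 ≈ 1.1710 bits

These are NOT equal (difference: 0.2041 bits). KL divergence is asymmetric: D_KL(P||Q) ≠ D_KL(Q||P) in general.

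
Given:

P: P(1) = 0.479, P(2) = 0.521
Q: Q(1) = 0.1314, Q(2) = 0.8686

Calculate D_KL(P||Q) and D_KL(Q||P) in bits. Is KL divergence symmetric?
D_KL(P||Q) = 0.5097 bits, D_KL(Q||P) = 0.3953 bits. No, KL divergence is not symmetric.

D_KL(P||Q) = Σ P(x) log₂(P(x)/Q(x))

Computing term by term:
  P(1)·log₂(P(1)/Q(1)) = 0.479·log₂(0.479/0.1314) = 0.89384
  P(2)·log₂(P(2)/Q(2)) = 0.521·log₂(0.521/0.8686) = -0.38419

D_KL(P||Q) = 0.89384 - 0.38419 = 0.50965 ≈ 0.5097 bits

D_KL(Q||P) = Σ Q(x) log₂(Q(x)/P(x))

Computing term by term:
  Q(1)·log₂(Q(1)/P(1)) = 0.1314·log₂(0.1314/0.479) = -0.24520
  Q(2)·log₂(Q(2)/P(2)) = 0.8686·log₂(0.8686/0.521) = 0.64051

D_KL(Q||P) = -0.24520 + 0.64051 = 0.39531 ≈ 0.3953 bits

These are NOT equal (difference: 0.1144 bits). KL divergence is asymmetric: D_KL(P||Q) ≠ D_KL(Q||P) in general.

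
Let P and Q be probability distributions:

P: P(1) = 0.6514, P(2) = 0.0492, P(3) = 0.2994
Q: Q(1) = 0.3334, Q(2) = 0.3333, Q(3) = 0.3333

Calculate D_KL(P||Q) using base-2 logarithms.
0.4473 bits

D_KL(P||Q) = Σ P(x) log₂(P(x)/Q(x))

Computing term by term:
  P(1)·log₂(P(1)/Q(1)) = 0.6514·log₂(0.6514/0.3334) = 0.62944
  P(2)·log₂(P(2)/Q(2)) = 0.0492·log₂(0.0492/0.3333) = -0.13580
  P(3)·log₂(P(3)/Q(3)) = 0.2994·log₂(0.2994/0.3333) = -0.04633

D_KL(P||Q) = 0.62944 - 0.13580 - 0.04633 = 0.44731 ≈ 0.4473 bits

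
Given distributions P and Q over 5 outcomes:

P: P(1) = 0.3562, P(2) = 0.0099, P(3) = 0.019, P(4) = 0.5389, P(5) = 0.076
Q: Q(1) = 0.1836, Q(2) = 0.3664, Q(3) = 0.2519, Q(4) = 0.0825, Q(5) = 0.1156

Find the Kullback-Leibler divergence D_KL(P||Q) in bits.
1.6313 bits

D_KL(P||Q) = Σ P(x) log₂(P(x)/Q(x))

Computing term by term:
  P(1)·log₂(P(1)/Q(1)) = 0.3562·log₂(0.3562/0.1836) = 0.34057
  P(2)·log₂(P(2)/Q(2)) = 0.0099·log₂(0.0099/0.3664) = -0.05158
  P(3)·log₂(P(3)/Q(3)) = 0.019·log₂(0.019/0.2519) = -0.07085
  P(4)·log₂(P(4)/Q(4)) = 0.5389·log₂(0.5389/0.0825) = 1.45910
  P(5)·log₂(P(5)/Q(5)) = 0.076·log₂(0.076/0.1156) = -0.04599

D_KL(P||Q) = 0.34057 - 0.05158 - 0.07085 + 1.45910 - 0.04599 = 1.63125 ≈ 1.6313 bits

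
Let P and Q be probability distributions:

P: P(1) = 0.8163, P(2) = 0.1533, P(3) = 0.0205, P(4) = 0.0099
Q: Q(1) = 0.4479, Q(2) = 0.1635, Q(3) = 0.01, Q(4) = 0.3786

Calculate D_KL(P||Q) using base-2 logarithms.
0.6618 bits

D_KL(P||Q) = Σ P(x) log₂(P(x)/Q(x))

Computing term by term:
  P(1)·log₂(P(1)/Q(1)) = 0.8163·log₂(0.8163/0.4479) = 0.70685
  P(2)·log₂(P(2)/Q(2)) = 0.1533·log₂(0.1533/0.1635) = -0.01425
  P(3)·log₂(P(3)/Q(3)) = 0.0205·log₂(0.0205/0.01) = 0.02123
  P(4)·log₂(P(4)/Q(4)) = 0.0099·log₂(0.0099/0.3786) = -0.05205

D_KL(P||Q) = 0.70685 - 0.01425 + 0.02123 - 0.05205 = 0.66178 ≈ 0.6618 bits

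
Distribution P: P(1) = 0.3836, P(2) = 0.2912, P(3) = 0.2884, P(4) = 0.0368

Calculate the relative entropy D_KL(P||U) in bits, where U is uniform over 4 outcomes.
0.2588 bits

U(i) = 1/4 for all i

D_KL(P||U) = Σ P(x) log₂(P(x) / (1/4))
           = Σ P(x) log₂(P(x)) + log₂(4)
           = log₂(4) - H(P)

H(P) = -Σ P(x) log₂(P(x)):
  -P(1)·log₂(P(1)) = -(0.3836)·log₂(0.3836) = 0.53026
  -P(2)·log₂(P(2)) = -(0.2912)·log₂(0.2912) = 0.51831
  -P(3)·log₂(P(3)) = -(0.2884)·log₂(0.2884) = 0.51735
  -P(4)·log₂(P(4)) = -(0.0368)·log₂(0.0368) = 0.17532
H(P) = 0.53026 + 0.51831 + 0.51735 + 0.17532 = 1.74124 bits

log₂(4) = 2.00000 bits

D_KL(P||U) = 2.00000 - 1.74124 = 0.25876 ≈ 0.2588 bits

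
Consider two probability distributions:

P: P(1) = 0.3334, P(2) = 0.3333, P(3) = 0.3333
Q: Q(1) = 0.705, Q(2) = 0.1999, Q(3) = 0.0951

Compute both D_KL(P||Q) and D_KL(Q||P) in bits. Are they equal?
D_KL(P||Q) = 0.4887 bits, D_KL(Q||P) = 0.4422 bits. No, they are not equal.

D_KL(P||Q) = Σ P(x) log₂(P(x)/Q(x))

Computing term by term:
  P(1)·log₂(P(1)/Q(1)) = 0.3334·log₂(0.3334/0.705) = -0.36020
  P(2)·log₂(P(2)/Q(2)) = 0.3333·log₂(0.3333/0.1999) = 0.24582
  P(3)·log₂(P(3)/Q(3)) = 0.3333·log₂(0.3333/0.0951) = 0.60304

D_KL(P||Q) = -0.36020 + 0.24582 + 0.60304 = 0.48866 ≈ 0.4887 bits

D_KL(Q||P) = Σ Q(x) log₂(Q(x)/P(x))

Computing term by term:
  Q(1)·log₂(Q(1)/P(1)) = 0.705·log₂(0.705/0.3334) = 0.76166
  Q(2)·log₂(Q(2)/P(2)) = 0.1999·log₂(0.1999/0.3333) = -0.14743
  Q(3)·log₂(Q(3)/P(3)) = 0.0951·log₂(0.0951/0.3333) = -0.17206

D_KL(Q||P) = 0.76166 - 0.14743 - 0.17206 = 0.44217 ≈ 0.4422 bits

These are NOT equal (difference: 0.0465 bits). KL divergence is asymmetric: D_KL(P||Q) ≠ D_KL(Q||P) in general.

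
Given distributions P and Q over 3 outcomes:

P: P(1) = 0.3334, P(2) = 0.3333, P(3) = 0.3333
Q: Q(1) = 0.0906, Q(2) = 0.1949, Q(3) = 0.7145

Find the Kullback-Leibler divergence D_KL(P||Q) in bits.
0.5180 bits

D_KL(P||Q) = Σ P(x) log₂(P(x)/Q(x))

Computing term by term:
  P(1)·log₂(P(1)/Q(1)) = 0.3334·log₂(0.3334/0.0906) = 0.62668
  P(2)·log₂(P(2)/Q(2)) = 0.3333·log₂(0.3333/0.1949) = 0.25800
  P(3)·log₂(P(3)/Q(3)) = 0.3333·log₂(0.3333/0.7145) = -0.36667

D_KL(P||Q) = 0.62668 + 0.25800 - 0.36667 = 0.51801 ≈ 0.5180 bits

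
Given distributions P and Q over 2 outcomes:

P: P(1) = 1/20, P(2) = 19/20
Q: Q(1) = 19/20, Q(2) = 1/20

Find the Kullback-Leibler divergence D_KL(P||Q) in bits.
3.8231 bits

D_KL(P||Q) = Σ P(x) log₂(P(x)/Q(x))

Computing term by term:
  P(1)·log₂(P(1)/Q(1)) = (1/20)·log₂((1/20)/(19/20)) = -0.21240
  P(2)·log₂(P(2)/Q(2)) = (19/20)·log₂((19/20)/(1/20)) = 4.03553

D_KL(P||Q) = -0.21240 + 4.03553 = 3.82313 ≈ 3.8231 bits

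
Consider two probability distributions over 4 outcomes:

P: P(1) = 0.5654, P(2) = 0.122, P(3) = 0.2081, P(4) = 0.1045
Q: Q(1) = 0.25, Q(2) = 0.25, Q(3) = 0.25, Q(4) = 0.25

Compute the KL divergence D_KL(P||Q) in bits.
0.3528 bits

D_KL(P||Q) = Σ P(x) log₂(P(x)/Q(x))

Computing term by term:
  P(1)·log₂(P(1)/Q(1)) = 0.5654·log₂(0.5654/0.25) = 0.66567
  P(2)·log₂(P(2)/Q(2)) = 0.122·log₂(0.122/0.25) = -0.12628
  P(3)·log₂(P(3)/Q(3)) = 0.2081·log₂(0.2081/0.25) = -0.05507
  P(4)·log₂(P(4)/Q(4)) = 0.1045·log₂(0.1045/0.25) = -0.13151

D_KL(P||Q) = 0.66567 - 0.12628 - 0.05507 - 0.13151 = 0.35281 ≈ 0.3528 bits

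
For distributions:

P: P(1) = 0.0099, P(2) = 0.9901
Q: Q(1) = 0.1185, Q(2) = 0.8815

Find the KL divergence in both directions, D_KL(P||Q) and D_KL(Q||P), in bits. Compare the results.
D_KL(P||Q) = 0.1305 bits, D_KL(Q||P) = 0.2766 bits. D_KL(Q||P) is larger than D_KL(P||Q) by 0.1461 bits; the two directions differ.

D_KL(P||Q) = Σ P(x) log₂(P(x)/Q(x))

Computing term by term:
  P(1)·log₂(P(1)/Q(1)) = 0.0099·log₂(0.0099/0.1185) = -0.03546
  P(2)·log₂(P(2)/Q(2)) = 0.9901·log₂(0.9901/0.8815) = 0.16595

D_KL(P||Q) = -0.03546 + 0.16595 = 0.13049 ≈ 0.1305 bits

D_KL(Q||P) = Σ Q(x) log₂(Q(x)/P(x))

Computing term by term:
  Q(1)·log₂(Q(1)/P(1)) = 0.1185·log₂(0.1185/0.0099) = 0.42439
  Q(2)·log₂(Q(2)/P(2)) = 0.8815·log₂(0.8815/0.9901) = -0.14775

D_KL(Q||P) = 0.42439 - 0.14775 = 0.27664 ≈ 0.2766 bits

These are NOT equal (difference: 0.1461 bits). KL divergence is asymmetric: D_KL(P||Q) ≠ D_KL(Q||P) in general.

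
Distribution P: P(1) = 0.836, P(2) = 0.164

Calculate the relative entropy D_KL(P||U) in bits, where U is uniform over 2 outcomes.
0.3562 bits

U(i) = 1/2 for all i

D_KL(P||U) = Σ P(x) log₂(P(x) / (1/2))
           = Σ P(x) log₂(P(x)) + log₂(2)
           = log₂(2) - H(P)

H(P) = -Σ P(x) log₂(P(x)):
  -P(1)·log₂(P(1)) = -(0.836)·log₂(0.836) = 0.21604
  -P(2)·log₂(P(2)) = -(0.164)·log₂(0.164) = 0.42775
H(P) = 0.21604 + 0.42775 = 0.64379 bits

log₂(2) = 1.00000 bits

D_KL(P||U) = 1.00000 - 0.64379 = 0.35621 ≈ 0.3562 bits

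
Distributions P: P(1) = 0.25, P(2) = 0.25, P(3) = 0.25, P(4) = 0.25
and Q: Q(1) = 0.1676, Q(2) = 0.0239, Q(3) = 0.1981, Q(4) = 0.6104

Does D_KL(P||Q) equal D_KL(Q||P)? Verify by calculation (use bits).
D_KL(P||Q) = 0.7529 bits, D_KL(Q||P) = 0.5420 bits. No — D_KL(P||Q) ≠ D_KL(Q||P) for this pair.

D_KL(P||Q) = Σ P(x) log₂(P(x)/Q(x))

Computing term by term:
  P(1)·log₂(P(1)/Q(1)) = 0.25·log₂(0.25/0.1676) = 0.14423
  P(2)·log₂(P(2)/Q(2)) = 0.25·log₂(0.25/0.0239) = 0.84671
  P(3)·log₂(P(3)/Q(3)) = 0.25·log₂(0.25/0.1981) = 0.08392
  P(4)·log₂(P(4)/Q(4)) = 0.25·log₂(0.25/0.6104) = -0.32196

D_KL(P||Q) = 0.14423 + 0.84671 + 0.08392 - 0.32196 = 0.75290 ≈ 0.7529 bits

D_KL(Q||P) = Σ Q(x) log₂(Q(x)/P(x))

Computing term by term:
  Q(1)·log₂(Q(1)/P(1)) = 0.1676·log₂(0.1676/0.25) = -0.09669
  Q(2)·log₂(Q(2)/P(2)) = 0.0239·log₂(0.0239/0.25) = -0.08095
  Q(3)·log₂(Q(3)/P(3)) = 0.1981·log₂(0.1981/0.25) = -0.06650
  Q(4)·log₂(Q(4)/P(4)) = 0.6104·log₂(0.6104/0.25) = 0.78609

D_KL(Q||P) = -0.09669 - 0.08095 - 0.06650 + 0.78609 = 0.54195 ≈ 0.5420 bits

These are NOT equal (difference: 0.2109 bits). KL divergence is asymmetric: D_KL(P||Q) ≠ D_KL(Q||P) in general.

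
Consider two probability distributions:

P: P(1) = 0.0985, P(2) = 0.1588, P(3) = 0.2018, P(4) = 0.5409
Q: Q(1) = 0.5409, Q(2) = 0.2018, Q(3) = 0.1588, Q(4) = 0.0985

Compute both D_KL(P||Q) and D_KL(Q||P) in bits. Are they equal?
D_KL(P||Q) = 1.1019 bits, D_KL(Q||P) = 1.1019 bits. Yes, in this case they are equal (although KL divergence is not symmetric in general).

D_KL(P||Q) = Σ P(x) log₂(P(x)/Q(x))

Computing term by term:
  P(1)·log₂(P(1)/Q(1)) = 0.0985·log₂(0.0985/0.5409) = -0.24203
  P(2)·log₂(P(2)/Q(2)) = 0.1588·log₂(0.1588/0.2018) = -0.05490
  P(3)·log₂(P(3)/Q(3)) = 0.2018·log₂(0.2018/0.1588) = 0.06977
  P(4)·log₂(P(4)/Q(4)) = 0.5409·log₂(0.5409/0.0985) = 1.32908

D_KL(P||Q) = -0.24203 - 0.05490 + 0.06977 + 1.32908 = 1.10192 ≈ 1.1019 bits

D_KL(Q||P) = Σ Q(x) log₂(Q(x)/P(x))

Computing term by term:
  Q(1)·log₂(Q(1)/P(1)) = 0.5409·log₂(0.5409/0.0985) = 1.32908
  Q(2)·log₂(Q(2)/P(2)) = 0.2018·log₂(0.2018/0.1588) = 0.06977
  Q(3)·log₂(Q(3)/P(3)) = 0.1588·log₂(0.1588/0.2018) = -0.05490
  Q(4)·log₂(Q(4)/P(4)) = 0.0985·log₂(0.0985/0.5409) = -0.24203

D_KL(Q||P) = 1.32908 + 0.06977 - 0.05490 - 0.24203 = 1.10192 ≈ 1.1019 bits

These ARE equal here. Q is P with outcomes relabeled (Q(1) = P(4), Q(2) = P(3), Q(3) = P(2), Q(4) = P(1)) by a relabeling that is its own inverse, so the two sums contain exactly the same terms in a different order. This is a special case — KL divergence is not symmetric in general: D_KL(P||Q) ≠ D_KL(Q||P) for most P, Q.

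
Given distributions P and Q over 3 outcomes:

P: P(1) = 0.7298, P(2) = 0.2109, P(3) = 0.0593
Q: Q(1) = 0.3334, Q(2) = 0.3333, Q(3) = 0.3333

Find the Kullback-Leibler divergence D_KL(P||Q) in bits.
0.5379 bits

D_KL(P||Q) = Σ P(x) log₂(P(x)/Q(x))

Computing term by term:
  P(1)·log₂(P(1)/Q(1)) = 0.7298·log₂(0.7298/0.3334) = 0.82485
  P(2)·log₂(P(2)/Q(2)) = 0.2109·log₂(0.2109/0.3333) = -0.13925
  P(3)·log₂(P(3)/Q(3)) = 0.0593·log₂(0.0593/0.3333) = -0.14770

D_KL(P||Q) = 0.82485 - 0.13925 - 0.14770 = 0.53790 ≈ 0.5379 bits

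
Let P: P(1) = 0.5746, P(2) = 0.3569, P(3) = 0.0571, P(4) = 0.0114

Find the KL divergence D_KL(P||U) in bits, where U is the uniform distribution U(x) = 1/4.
0.7008 bits

U(i) = 1/4 for all i

D_KL(P||U) = Σ P(x) log₂(P(x) / (1/4))
           = Σ P(x) log₂(P(x)) + log₂(4)
           = log₂(4) - H(P)

H(P) = -Σ P(x) log₂(P(x)):
  -P(1)·log₂(P(1)) = -(0.5746)·log₂(0.5746) = 0.45932
  -P(2)·log₂(P(2)) = -(0.3569)·log₂(0.3569) = 0.53050
  -P(3)·log₂(P(3)) = -(0.0571)·log₂(0.0571) = 0.23584
  -P(4)·log₂(P(4)) = -(0.0114)·log₂(0.0114) = 0.07358
H(P) = 0.45932 + 0.53050 + 0.23584 + 0.07358 = 1.29924 bits

log₂(4) = 2.00000 bits

D_KL(P||U) = 2.00000 - 1.29924 = 0.70076 ≈ 0.7008 bits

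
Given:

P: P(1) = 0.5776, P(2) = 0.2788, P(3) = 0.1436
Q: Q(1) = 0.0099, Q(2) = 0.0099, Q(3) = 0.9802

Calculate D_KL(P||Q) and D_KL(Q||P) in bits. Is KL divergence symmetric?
D_KL(P||Q) = 4.3332 bits, D_KL(Q||P) = 2.6104 bits. No, KL divergence is not symmetric.

D_KL(P||Q) = Σ P(x) log₂(P(x)/Q(x))

Computing term by term:
  P(1)·log₂(P(1)/Q(1)) = 0.5776·log₂(0.5776/0.0099) = 3.38849
  P(2)·log₂(P(2)/Q(2)) = 0.2788·log₂(0.2788/0.0099) = 1.34261
  P(3)·log₂(P(3)/Q(3)) = 0.1436·log₂(0.1436/0.9802) = -0.39792

D_KL(P||Q) = 3.38849 + 1.34261 - 0.39792 = 4.33318 ≈ 4.3332 bits

D_KL(Q||P) = Σ Q(x) log₂(Q(x)/P(x))

Computing term by term:
  Q(1)·log₂(Q(1)/P(1)) = 0.0099·log₂(0.0099/0.5776) = -0.05808
  Q(2)·log₂(Q(2)/P(2)) = 0.0099·log₂(0.0099/0.2788) = -0.04768
  Q(3)·log₂(Q(3)/P(3)) = 0.9802·log₂(0.9802/0.1436) = 2.71615

D_KL(Q||P) = -0.05808 - 0.04768 + 2.71615 = 2.61039 ≈ 2.6104 bits

These are NOT equal (difference: 1.7228 bits). KL divergence is asymmetric: D_KL(P||Q) ≠ D_KL(Q||P) in general.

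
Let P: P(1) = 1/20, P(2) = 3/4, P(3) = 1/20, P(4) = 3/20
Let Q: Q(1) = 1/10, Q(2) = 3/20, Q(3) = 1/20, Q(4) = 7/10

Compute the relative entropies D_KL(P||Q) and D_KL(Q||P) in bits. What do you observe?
D_KL(P||Q) = 1.3581 bits, D_KL(Q||P) = 1.3074 bits. The two directions give different values (D_KL(P||Q) exceeds D_KL(Q||P) by 0.0507 bits): KL divergence is asymmetric.

D_KL(P||Q) = Σ P(x) log₂(P(x)/Q(x))

Computing term by term:
  P(1)·log₂(P(1)/Q(1)) = (1/20)·log₂((1/20)/(1/10)) = -0.05000
  P(2)·log₂(P(2)/Q(2)) = (3/4)·log₂((3/4)/(3/20)) = 1.74145
  P(3)·log₂(P(3)/Q(3)) = (1/20)·log₂((1/20)/(1/20)) = 0.00000
  P(4)·log₂(P(4)/Q(4)) = (3/20)·log₂((3/20)/(7/10)) = -0.33336

D_KL(P||Q) = -0.05000 + 1.74145 + 0.00000 - 0.33336 = 1.35809 ≈ 1.3581 bits

D_KL(Q||P) = Σ Q(x) log₂(Q(x)/P(x))

Computing term by term:
  Q(1)·log₂(Q(1)/P(1)) = (1/10)·log₂((1/10)/(1/20)) = 0.10000
  Q(2)·log₂(Q(2)/P(2)) = (3/20)·log₂((3/20)/(3/4)) = -0.34829
  Q(3)·log₂(Q(3)/P(3)) = (1/20)·log₂((1/20)/(1/20)) = 0.00000
  Q(4)·log₂(Q(4)/P(4)) = (7/10)·log₂((7/10)/(3/20)) = 1.55567

D_KL(Q||P) = 0.10000 - 0.34829 + 0.00000 + 1.55567 = 1.30738 ≈ 1.3074 bits

These are NOT equal (difference: 0.0507 bits). KL divergence is asymmetric: D_KL(P||Q) ≠ D_KL(Q||P) in general.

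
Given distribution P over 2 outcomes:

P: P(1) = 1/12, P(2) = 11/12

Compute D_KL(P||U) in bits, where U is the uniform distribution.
0.5862 bits

U(i) = 1/2 for all i

D_KL(P||U) = Σ P(x) log₂(P(x) / (1/2))
           = Σ P(x) log₂(P(x)) + log₂(2)
           = log₂(2) - H(P)

H(P) = -Σ P(x) log₂(P(x)):
  -P(1)·log₂(P(1)) = -(1/12)·log₂(1/12) = 0.29875
  -P(2)·log₂(P(2)) = -(11/12)·log₂(11/12) = 0.11507
H(P) = 0.29875 + 0.11507 = 0.41382 bits

log₂(2) = 1.00000 bits

D_KL(P||U) = 1.00000 - 0.41382 = 0.58618 ≈ 0.5862 bits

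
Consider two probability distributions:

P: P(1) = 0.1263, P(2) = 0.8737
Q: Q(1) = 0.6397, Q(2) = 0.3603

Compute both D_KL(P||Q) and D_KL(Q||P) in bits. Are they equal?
D_KL(P||Q) = 0.8209 bits, D_KL(Q||P) = 1.0368 bits. No, they are not equal.

D_KL(P||Q) = Σ P(x) log₂(P(x)/Q(x))

Computing term by term:
  P(1)·log₂(P(1)/Q(1)) = 0.1263·log₂(0.1263/0.6397) = -0.29561
  P(2)·log₂(P(2)/Q(2)) = 0.8737·log₂(0.8737/0.3603) = 1.11654

D_KL(P||Q) = -0.29561 + 1.11654 = 0.82093 ≈ 0.8209 bits

D_KL(Q||P) = Σ Q(x) log₂(Q(x)/P(x))

Computing term by term:
  Q(1)·log₂(Q(1)/P(1)) = 0.6397·log₂(0.6397/0.1263) = 1.49724
  Q(2)·log₂(Q(2)/P(2)) = 0.3603·log₂(0.3603/0.8737) = -0.46044

D_KL(Q||P) = 1.49724 - 0.46044 = 1.03680 ≈ 1.0368 bits

These are NOT equal (difference: 0.2159 bits). KL divergence is asymmetric: D_KL(P||Q) ≠ D_KL(Q||P) in general.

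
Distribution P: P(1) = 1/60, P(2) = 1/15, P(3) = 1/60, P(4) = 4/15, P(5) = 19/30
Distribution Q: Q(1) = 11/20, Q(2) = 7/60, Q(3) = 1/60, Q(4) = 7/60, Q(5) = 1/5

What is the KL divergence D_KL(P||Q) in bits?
1.2334 bits

D_KL(P||Q) = Σ P(x) log₂(P(x)/Q(x))

Computing term by term:
  P(1)·log₂(P(1)/Q(1)) = (1/60)·log₂((1/60)/(11/20)) = -0.08407
  P(2)·log₂(P(2)/Q(2)) = (1/15)·log₂((1/15)/(7/60)) = -0.05382
  P(3)·log₂(P(3)/Q(3)) = (1/60)·log₂((1/60)/(1/60)) = 0.00000
  P(4)·log₂(P(4)/Q(4)) = (4/15)·log₂((4/15)/(7/60)) = 0.31804
  P(5)·log₂(P(5)/Q(5)) = (19/30)·log₂((19/30)/(1/5)) = 1.05321

D_KL(P||Q) = -0.08407 - 0.05382 + 0.00000 + 0.31804 + 1.05321 = 1.23336 ≈ 1.2334 bits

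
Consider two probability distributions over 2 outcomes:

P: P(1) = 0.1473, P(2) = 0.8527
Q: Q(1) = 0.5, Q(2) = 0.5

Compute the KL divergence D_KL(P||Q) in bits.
0.3970 bits

D_KL(P||Q) = Σ P(x) log₂(P(x)/Q(x))

Computing term by term:
  P(1)·log₂(P(1)/Q(1)) = 0.1473·log₂(0.1473/0.5) = -0.25972
  P(2)·log₂(P(2)/Q(2)) = 0.8527·log₂(0.8527/0.5) = 0.65667

D_KL(P||Q) = -0.25972 + 0.65667 = 0.39695 ≈ 0.3970 bits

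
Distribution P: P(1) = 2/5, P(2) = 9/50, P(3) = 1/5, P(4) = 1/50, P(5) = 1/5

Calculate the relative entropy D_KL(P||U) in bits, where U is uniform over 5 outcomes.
0.3062 bits

U(i) = 1/5 for all i

D_KL(P||U) = Σ P(x) log₂(P(x) / (1/5))
           = Σ P(x) log₂(P(x)) + log₂(5)
           = log₂(5) - H(P)

H(P) = -Σ P(x) log₂(P(x)):
  -P(1)·log₂(P(1)) = -(2/5)·log₂(2/5) = 0.52877
  -P(2)·log₂(P(2)) = -(9/50)·log₂(9/50) = 0.44531
  -P(3)·log₂(P(3)) = -(1/5)·log₂(1/5) = 0.46439
  -P(4)·log₂(P(4)) = -(1/50)·log₂(1/50) = 0.11288
  -P(5)·log₂(P(5)) = -(1/5)·log₂(1/5) = 0.46439
H(P) = 0.52877 + 0.44531 + 0.46439 + 0.11288 + 0.46439 = 2.01574 bits

log₂(5) = 2.32193 bits

D_KL(P||U) = 2.32193 - 2.01574 = 0.30619 ≈ 0.3062 bits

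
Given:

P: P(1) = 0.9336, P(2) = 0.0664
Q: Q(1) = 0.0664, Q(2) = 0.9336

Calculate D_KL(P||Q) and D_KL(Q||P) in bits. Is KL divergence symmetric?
D_KL(P||Q) = 3.3071 bits, D_KL(Q||P) = 3.3071 bits. The two values coincide for this particular pair, but no — KL divergence is not symmetric in general.

D_KL(P||Q) = Σ P(x) log₂(P(x)/Q(x))

Computing term by term:
  P(1)·log₂(P(1)/Q(1)) = 0.9336·log₂(0.9336/0.0664) = 3.56033
  P(2)·log₂(P(2)/Q(2)) = 0.0664·log₂(0.0664/0.9336) = -0.25322

D_KL(P||Q) = 3.56033 - 0.25322 = 3.30711 ≈ 3.3071 bits

D_KL(Q||P) = Σ Q(x) log₂(Q(x)/P(x))

Computing term by term:
  Q(1)·log₂(Q(1)/P(1)) = 0.0664·log₂(0.0664/0.9336) = -0.25322
  Q(2)·log₂(Q(2)/P(2)) = 0.9336·log₂(0.9336/0.0664) = 3.56033

D_KL(Q||P) = -0.25322 + 3.56033 = 3.30711 ≈ 3.3071 bits

These ARE equal here. Q is P with outcomes relabeled (Q(1) = P(2), Q(2) = P(1)) by a relabeling that is its own inverse, so the two sums contain exactly the same terms in a different order. This is a special case — KL divergence is not symmetric in general: D_KL(P||Q) ≠ D_KL(Q||P) for most P, Q.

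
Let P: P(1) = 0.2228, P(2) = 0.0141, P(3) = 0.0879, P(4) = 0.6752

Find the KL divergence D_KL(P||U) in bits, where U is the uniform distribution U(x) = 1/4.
0.7398 bits

U(i) = 1/4 for all i

D_KL(P||U) = Σ P(x) log₂(P(x) / (1/4))
           = Σ P(x) log₂(P(x)) + log₂(4)
           = log₂(4) - H(P)

H(P) = -Σ P(x) log₂(P(x)):
  -P(1)·log₂(P(1)) = -(0.2228)·log₂(0.2228) = 0.48262
  -P(2)·log₂(P(2)) = -(0.0141)·log₂(0.0141) = 0.08669
  -P(3)·log₂(P(3)) = -(0.0879)·log₂(0.0879) = 0.30835
  -P(4)·log₂(P(4)) = -(0.6752)·log₂(0.6752) = 0.38258
H(P) = 0.48262 + 0.08669 + 0.30835 + 0.38258 = 1.26024 bits

log₂(4) = 2.00000 bits

D_KL(P||U) = 2.00000 - 1.26024 = 0.73976 ≈ 0.7398 bits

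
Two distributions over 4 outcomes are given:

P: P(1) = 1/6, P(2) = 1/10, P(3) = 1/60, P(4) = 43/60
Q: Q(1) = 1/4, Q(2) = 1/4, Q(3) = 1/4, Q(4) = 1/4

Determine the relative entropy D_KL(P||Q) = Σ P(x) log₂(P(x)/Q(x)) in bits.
0.7941 bits

D_KL(P||Q) = Σ P(x) log₂(P(x)/Q(x))

Computing term by term:
  P(1)·log₂(P(1)/Q(1)) = (1/6)·log₂((1/6)/(1/4)) = -0.09749
  P(2)·log₂(P(2)/Q(2)) = (1/10)·log₂((1/10)/(1/4)) = -0.13219
  P(3)·log₂(P(3)/Q(3)) = (1/60)·log₂((1/60)/(1/4)) = -0.06511
  P(4)·log₂(P(4)/Q(4)) = (43/60)·log₂((43/60)/(1/4)) = 1.08888

D_KL(P||Q) = -0.09749 - 0.13219 - 0.06511 + 1.08888 = 0.79409 ≈ 0.7941 bits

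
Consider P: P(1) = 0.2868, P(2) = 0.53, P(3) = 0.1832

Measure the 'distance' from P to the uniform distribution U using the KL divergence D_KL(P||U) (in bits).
0.1342 bits

U(i) = 1/3 for all i

D_KL(P||U) = Σ P(x) log₂(P(x) / (1/3))
           = Σ P(x) log₂(P(x)) + log₂(3)
           = log₂(3) - H(P)

H(P) = -Σ P(x) log₂(P(x)):
  -P(1)·log₂(P(1)) = -(0.2868)·log₂(0.2868) = 0.51678
  -P(2)·log₂(P(2)) = -(0.53)·log₂(0.53) = 0.48545
  -P(3)·log₂(P(3)) = -(0.1832)·log₂(0.1832) = 0.44857
H(P) = 0.51678 + 0.48545 + 0.44857 = 1.45080 bits

log₂(3) = 1.58496 bits

D_KL(P||U) = 1.58496 - 1.45080 = 0.13416 ≈ 0.1342 bits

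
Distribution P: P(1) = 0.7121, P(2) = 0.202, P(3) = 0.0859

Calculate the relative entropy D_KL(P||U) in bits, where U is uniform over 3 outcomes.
0.4658 bits

U(i) = 1/3 for all i

D_KL(P||U) = Σ P(x) log₂(P(x) / (1/3))
           = Σ P(x) log₂(P(x)) + log₂(3)
           = log₂(3) - H(P)

H(P) = -Σ P(x) log₂(P(x)):
  -P(1)·log₂(P(1)) = -(0.7121)·log₂(0.7121) = 0.34882
  -P(2)·log₂(P(2)) = -(0.202)·log₂(0.202) = 0.46613
  -P(3)·log₂(P(3)) = -(0.0859)·log₂(0.0859) = 0.30419
H(P) = 0.34882 + 0.46613 + 0.30419 = 1.11914 bits

log₂(3) = 1.58496 bits

D_KL(P||U) = 1.58496 - 1.11914 = 0.46582 ≈ 0.4658 bits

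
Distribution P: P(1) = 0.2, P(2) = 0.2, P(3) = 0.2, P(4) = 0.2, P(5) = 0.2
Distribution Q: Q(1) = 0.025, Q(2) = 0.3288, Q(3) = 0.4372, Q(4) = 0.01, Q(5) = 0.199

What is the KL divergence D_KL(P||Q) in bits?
1.0967 bits

D_KL(P||Q) = Σ P(x) log₂(P(x)/Q(x))

Computing term by term:
  P(1)·log₂(P(1)/Q(1)) = 0.2·log₂(0.2/0.025) = 0.60000
  P(2)·log₂(P(2)/Q(2)) = 0.2·log₂(0.2/0.3288) = -0.14344
  P(3)·log₂(P(3)/Q(3)) = 0.2·log₂(0.2/0.4372) = -0.22566
  P(4)·log₂(P(4)/Q(4)) = 0.2·log₂(0.2/0.01) = 0.86439
  P(5)·log₂(P(5)/Q(5)) = 0.2·log₂(0.2/0.199) = 0.00145

D_KL(P||Q) = 0.60000 - 0.14344 - 0.22566 + 0.86439 + 0.00145 = 1.09674 ≈ 1.0967 bits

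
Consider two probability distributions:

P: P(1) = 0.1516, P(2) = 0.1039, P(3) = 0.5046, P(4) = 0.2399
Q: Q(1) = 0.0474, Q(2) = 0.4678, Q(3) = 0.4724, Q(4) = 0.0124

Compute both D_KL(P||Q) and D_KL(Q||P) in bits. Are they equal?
D_KL(P||Q) = 1.1021 bits, D_KL(Q||P) = 0.8380 bits. No, they are not equal.

D_KL(P||Q) = Σ P(x) log₂(P(x)/Q(x))

Computing term by term:
  P(1)·log₂(P(1)/Q(1)) = 0.1516·log₂(0.1516/0.0474) = 0.25428
  P(2)·log₂(P(2)/Q(2)) = 0.1039·log₂(0.1039/0.4678) = -0.22554
  P(3)·log₂(P(3)/Q(3)) = 0.5046·log₂(0.5046/0.4724) = 0.04800
  P(4)·log₂(P(4)/Q(4)) = 0.2399·log₂(0.2399/0.0124) = 1.02534

D_KL(P||Q) = 0.25428 - 0.22554 + 0.04800 + 1.02534 = 1.10208 ≈ 1.1021 bits

D_KL(Q||P) = Σ Q(x) log₂(Q(x)/P(x))

Computing term by term:
  Q(1)·log₂(Q(1)/P(1)) = 0.0474·log₂(0.0474/0.1516) = -0.07950
  Q(2)·log₂(Q(2)/P(2)) = 0.4678·log₂(0.4678/0.1039) = 1.01545
  Q(3)·log₂(Q(3)/P(3)) = 0.4724·log₂(0.4724/0.5046) = -0.04494
  Q(4)·log₂(Q(4)/P(4)) = 0.0124·log₂(0.0124/0.2399) = -0.05300

D_KL(Q||P) = -0.07950 + 1.01545 - 0.04494 - 0.05300 = 0.83801 ≈ 0.8380 bits

These are NOT equal (difference: 0.2641 bits). KL divergence is asymmetric: D_KL(P||Q) ≠ D_KL(Q||P) in general.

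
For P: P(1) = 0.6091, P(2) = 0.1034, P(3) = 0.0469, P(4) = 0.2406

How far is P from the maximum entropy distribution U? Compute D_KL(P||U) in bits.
0.5243 bits

U(i) = 1/4 for all i

D_KL(P||U) = Σ P(x) log₂(P(x) / (1/4))
           = Σ P(x) log₂(P(x)) + log₂(4)
           = log₂(4) - H(P)

H(P) = -Σ P(x) log₂(P(x)):
  -P(1)·log₂(P(1)) = -(0.6091)·log₂(0.6091) = 0.43566
  -P(2)·log₂(P(2)) = -(0.1034)·log₂(0.1034) = 0.33850
  -P(3)·log₂(P(3)) = -(0.0469)·log₂(0.0469) = 0.20703
  -P(4)·log₂(P(4)) = -(0.2406)·log₂(0.2406) = 0.49450
H(P) = 0.43566 + 0.33850 + 0.20703 + 0.49450 = 1.47569 bits

log₂(4) = 2.00000 bits

D_KL(P||U) = 2.00000 - 1.47569 = 0.52431 ≈ 0.5243 bits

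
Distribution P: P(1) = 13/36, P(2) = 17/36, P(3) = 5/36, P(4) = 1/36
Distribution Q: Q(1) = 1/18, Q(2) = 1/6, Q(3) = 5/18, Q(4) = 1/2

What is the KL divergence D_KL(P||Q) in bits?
1.4300 bits

D_KL(P||Q) = Σ P(x) log₂(P(x)/Q(x))

Computing term by term:
  P(1)·log₂(P(1)/Q(1)) = (13/36)·log₂((13/36)/(1/18)) = 0.97516
  P(2)·log₂(P(2)/Q(2)) = (17/36)·log₂((17/36)/(1/6)) = 0.70951
  P(3)·log₂(P(3)/Q(3)) = (5/36)·log₂((5/36)/(5/18)) = -0.13889
  P(4)·log₂(P(4)/Q(4)) = (1/36)·log₂((1/36)/(1/2)) = -0.11583

D_KL(P||Q) = 0.97516 + 0.70951 - 0.13889 - 0.11583 = 1.42995 ≈ 1.4300 bits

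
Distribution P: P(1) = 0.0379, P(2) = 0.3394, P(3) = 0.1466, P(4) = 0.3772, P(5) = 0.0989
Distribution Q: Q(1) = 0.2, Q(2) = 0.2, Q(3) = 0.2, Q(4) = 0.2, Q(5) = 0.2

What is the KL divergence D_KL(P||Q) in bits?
0.3471 bits

D_KL(P||Q) = Σ P(x) log₂(P(x)/Q(x))

Computing term by term:
  P(1)·log₂(P(1)/Q(1)) = 0.0379·log₂(0.0379/0.2) = -0.09095
  P(2)·log₂(P(2)/Q(2)) = 0.3394·log₂(0.3394/0.2) = 0.25896
  P(3)·log₂(P(3)/Q(3)) = 0.1466·log₂(0.1466/0.2) = -0.06569
  P(4)·log₂(P(4)/Q(4)) = 0.3772·log₂(0.3772/0.2) = 0.34526
  P(5)·log₂(P(5)/Q(5)) = 0.0989·log₂(0.0989/0.2) = -0.10048

D_KL(P||Q) = -0.09095 + 0.25896 - 0.06569 + 0.34526 - 0.10048 = 0.34710 ≈ 0.3471 bits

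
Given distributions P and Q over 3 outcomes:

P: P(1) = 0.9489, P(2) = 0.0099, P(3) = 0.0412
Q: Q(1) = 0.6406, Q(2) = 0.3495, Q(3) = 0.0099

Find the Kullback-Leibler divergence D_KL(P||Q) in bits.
0.5717 bits

D_KL(P||Q) = Σ P(x) log₂(P(x)/Q(x))

Computing term by term:
  P(1)·log₂(P(1)/Q(1)) = 0.9489·log₂(0.9489/0.6406) = 0.53787
  P(2)·log₂(P(2)/Q(2)) = 0.0099·log₂(0.0099/0.3495) = -0.05090
  P(3)·log₂(P(3)/Q(3)) = 0.0412·log₂(0.0412/0.0099) = 0.08475

D_KL(P||Q) = 0.53787 - 0.05090 + 0.08475 = 0.57172 ≈ 0.5717 bits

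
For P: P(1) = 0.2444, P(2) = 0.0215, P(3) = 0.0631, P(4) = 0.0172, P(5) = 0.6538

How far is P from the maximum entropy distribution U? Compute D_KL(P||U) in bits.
0.9529 bits

U(i) = 1/5 for all i

D_KL(P||U) = Σ P(x) log₂(P(x) / (1/5))
           = Σ P(x) log₂(P(x)) + log₂(5)
           = log₂(5) - H(P)

H(P) = -Σ P(x) log₂(P(x)):
  -P(1)·log₂(P(1)) = -(0.2444)·log₂(0.2444) = 0.49679
  -P(2)·log₂(P(2)) = -(0.0215)·log₂(0.0215) = 0.11910
  -P(3)·log₂(P(3)) = -(0.0631)·log₂(0.0631) = 0.25153
  -P(4)·log₂(P(4)) = -(0.0172)·log₂(0.0172) = 0.10082
  -P(5)·log₂(P(5)) = -(0.6538)·log₂(0.6538) = 0.40083
H(P) = 0.49679 + 0.11910 + 0.25153 + 0.10082 + 0.40083 = 1.36907 bits

log₂(5) = 2.32193 bits

D_KL(P||U) = 2.32193 - 1.36907 = 0.95286 ≈ 0.9529 bits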